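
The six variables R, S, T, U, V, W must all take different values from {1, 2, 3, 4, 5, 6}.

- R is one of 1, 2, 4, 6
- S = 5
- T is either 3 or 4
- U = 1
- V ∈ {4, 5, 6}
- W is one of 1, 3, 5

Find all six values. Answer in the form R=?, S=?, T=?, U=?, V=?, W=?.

R=2, S=5, T=4, U=1, V=6, W=3

S has just one choice, so S = 5. Strike 5 from V, W.
U must be 1 (only option left). Remove 1 from R, W.
W's domain is down to {3}, so W = 3. So T can't be 3.
That leaves T = 4. Remove 4 from R, V.
V must be 6 (only option left). Strike 6 from R.
R has just one choice, so R = 2.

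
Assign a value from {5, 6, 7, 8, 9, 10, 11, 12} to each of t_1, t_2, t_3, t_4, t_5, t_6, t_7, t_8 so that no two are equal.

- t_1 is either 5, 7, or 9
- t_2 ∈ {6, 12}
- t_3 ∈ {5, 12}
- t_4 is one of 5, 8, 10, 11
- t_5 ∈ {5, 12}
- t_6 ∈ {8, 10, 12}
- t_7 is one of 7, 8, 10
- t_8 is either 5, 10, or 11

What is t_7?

7

The 8 variables together cover exactly {5, 6, 7, 8, 9, 10, 11, 12} — 8 values for 8 variables — and 6 appears only in t_2's list, so t_2 = 6.
The 7 still-open variables draw from only 7 values {5, 7, 8, 9, 10, 11, 12}, so each is used; only t_1 can be 9, hence t_1 = 9.
Among the 6 still-open variables, 7 fits only t_7 (and all 6 values in {5, 7, 8, 10, 11, 12} must be used), so t_7 = 7.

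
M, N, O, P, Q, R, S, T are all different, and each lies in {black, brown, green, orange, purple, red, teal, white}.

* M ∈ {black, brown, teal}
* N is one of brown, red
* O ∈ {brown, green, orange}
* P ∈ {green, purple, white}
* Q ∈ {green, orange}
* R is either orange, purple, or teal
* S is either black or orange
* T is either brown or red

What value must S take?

The 8 variables together cover exactly {black, brown, green, orange, purple, red, teal, white} — 8 values for 8 variables — and white appears only in P's list, so P = white.
The 7 still-open variables draw from only 7 values {black, brown, green, orange, purple, red, teal}, so each is used; only R can be purple, hence R = purple.
The 6 still-open variables together cover exactly {black, brown, green, orange, red, teal} — 6 values for 6 variables — and teal appears only in M's list, so M = teal.
Among the 5 still-open variables, black fits only S (and all 5 values in {black, brown, green, orange, red} must be used), so S = black.

black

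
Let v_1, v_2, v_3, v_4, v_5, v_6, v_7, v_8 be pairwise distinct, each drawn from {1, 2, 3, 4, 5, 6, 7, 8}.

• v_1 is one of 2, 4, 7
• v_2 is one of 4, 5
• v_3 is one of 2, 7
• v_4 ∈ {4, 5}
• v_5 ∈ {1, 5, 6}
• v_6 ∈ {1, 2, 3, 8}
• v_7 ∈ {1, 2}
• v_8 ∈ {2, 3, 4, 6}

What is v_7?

Among the 8 variables, 8 fits only v_6 (and all 8 values in {1, 2, 3, 4, 5, 6, 7, 8} must be used), so v_6 = 8.
The 7 still-open variables together cover exactly {1, 2, 3, 4, 5, 6, 7} — 7 values for 7 variables — and 3 appears only in v_8's list, so v_8 = 3.
Among the 6 still-open variables, 6 fits only v_5 (and all 6 values in {1, 2, 4, 5, 6, 7} must be used), so v_5 = 6.
The 5 still-open variables together cover exactly {1, 2, 4, 5, 7} — 5 values for 5 variables — and 1 appears only in v_7's list, so v_7 = 1.

1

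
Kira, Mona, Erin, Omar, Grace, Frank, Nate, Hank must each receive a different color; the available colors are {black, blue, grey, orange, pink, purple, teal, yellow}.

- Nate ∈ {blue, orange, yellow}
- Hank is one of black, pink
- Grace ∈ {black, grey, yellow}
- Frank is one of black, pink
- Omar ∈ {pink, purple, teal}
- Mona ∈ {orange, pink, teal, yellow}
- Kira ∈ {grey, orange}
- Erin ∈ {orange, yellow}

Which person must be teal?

Mona

The 8 variables draw from only 8 values {black, blue, grey, orange, pink, purple, teal, yellow}, so each is used; only Nate can be blue, hence Nate = blue.
Among the 7 still-open variables, purple fits only Omar (and all 7 values in {black, grey, orange, pink, purple, teal, yellow} must be used), so Omar = purple.
The 6 still-open variables draw from only 6 values {black, grey, orange, pink, teal, yellow}, so each is used; only Mona can be teal, hence Mona = teal.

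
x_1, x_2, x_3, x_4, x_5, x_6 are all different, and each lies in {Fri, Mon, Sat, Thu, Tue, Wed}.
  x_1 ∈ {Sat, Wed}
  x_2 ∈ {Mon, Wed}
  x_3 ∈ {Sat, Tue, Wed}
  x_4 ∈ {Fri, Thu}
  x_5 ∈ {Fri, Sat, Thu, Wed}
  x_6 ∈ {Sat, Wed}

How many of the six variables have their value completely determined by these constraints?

2

The 6 variables together cover exactly {Fri, Mon, Sat, Thu, Tue, Wed} — 6 values for 6 variables — and Mon appears only in x_2's list, so x_2 = Mon.
The 5 still-open variables together cover exactly {Fri, Sat, Thu, Tue, Wed} — 5 values for 5 variables — and Tue appears only in x_3's list, so x_3 = Tue.
x_1 and x_6 between them cover only {Sat, Wed} — a naked pair. Remove those values from x_5.
Determined: x_2=Mon, x_3=Tue. The other variables each still have more than one consistent value. That makes 2.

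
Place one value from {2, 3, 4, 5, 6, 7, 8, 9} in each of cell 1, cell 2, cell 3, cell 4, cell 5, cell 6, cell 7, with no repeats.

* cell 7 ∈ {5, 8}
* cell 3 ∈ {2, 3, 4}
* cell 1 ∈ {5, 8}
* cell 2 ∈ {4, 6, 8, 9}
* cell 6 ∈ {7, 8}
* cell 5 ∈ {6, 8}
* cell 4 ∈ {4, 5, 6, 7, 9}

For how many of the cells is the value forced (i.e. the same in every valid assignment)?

The 2 variables cell 1 and cell 7 are confined to {5, 8}, which locks those values in; drop them from cell 2, cell 4, cell 5, cell 6.
That leaves cell 5 = 6. So cell 2, cell 4 can't be 6.
That leaves cell 6 = 7. So cell 4 can't be 7.
The 2 variables cell 2 and cell 4 are confined to {4, 9}, which locks those values in; drop them from cell 3.
Determined: cell 5=6, cell 6=7. The other cells each still have more than one consistent value. That makes 2.

2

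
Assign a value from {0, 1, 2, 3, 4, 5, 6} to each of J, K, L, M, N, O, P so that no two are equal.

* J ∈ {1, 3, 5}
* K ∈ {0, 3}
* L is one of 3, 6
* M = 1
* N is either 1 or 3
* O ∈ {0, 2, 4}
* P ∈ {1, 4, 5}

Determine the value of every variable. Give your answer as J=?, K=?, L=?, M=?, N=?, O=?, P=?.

M's domain is down to {1}, so M = 1. Remove 1 from J, N, P.
N must be 3 (only option left). Eliminate 3 elsewhere: J, K, L.
J's domain is down to {5}, so J = 5. So P can't be 5.
K must be 0 (only option left). So O can't be 0.
L has just one choice, so L = 6.
P has just one choice, so P = 4. Eliminate 4 elsewhere: O.
O has just one choice, so O = 2.

J=5, K=0, L=6, M=1, N=3, O=2, P=4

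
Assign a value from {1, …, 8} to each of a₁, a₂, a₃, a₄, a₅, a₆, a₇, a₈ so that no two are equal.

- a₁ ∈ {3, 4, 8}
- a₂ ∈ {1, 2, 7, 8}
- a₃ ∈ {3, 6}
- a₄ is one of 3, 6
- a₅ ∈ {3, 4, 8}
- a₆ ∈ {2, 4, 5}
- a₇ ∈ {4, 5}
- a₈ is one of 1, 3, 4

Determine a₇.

Among the 8 variables, 7 fits only a₂ (and all 8 values in {1, 2, 3, 4, 5, 6, 7, 8} must be used), so a₂ = 7.
The 7 still-open variables draw from only 7 values {1, 2, 3, 4, 5, 6, 8}, so each is used; only a₈ can be 1, hence a₈ = 1.
The 6 still-open variables draw from only 6 values {2, 3, 4, 5, 6, 8}, so each is used; only a₆ can be 2, hence a₆ = 2.
The 5 still-open variables draw from only 5 values {3, 4, 5, 6, 8}, so each is used; only a₇ can be 5, hence a₇ = 5.

5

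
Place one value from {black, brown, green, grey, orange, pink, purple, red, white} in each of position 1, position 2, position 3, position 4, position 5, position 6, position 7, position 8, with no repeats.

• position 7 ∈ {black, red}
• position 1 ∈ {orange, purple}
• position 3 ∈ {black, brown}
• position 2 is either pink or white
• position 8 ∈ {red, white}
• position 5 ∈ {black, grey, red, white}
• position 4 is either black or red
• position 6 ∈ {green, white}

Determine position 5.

position 4 and position 7 between them cover only {black, red} — a naked pair. Remove those values from position 3, position 5, position 8.
position 3 must be brown (only option left).
position 8 has just one choice, so position 8 = white. Eliminate white elsewhere: position 2, position 5, position 6.
So position 5 = grey.

grey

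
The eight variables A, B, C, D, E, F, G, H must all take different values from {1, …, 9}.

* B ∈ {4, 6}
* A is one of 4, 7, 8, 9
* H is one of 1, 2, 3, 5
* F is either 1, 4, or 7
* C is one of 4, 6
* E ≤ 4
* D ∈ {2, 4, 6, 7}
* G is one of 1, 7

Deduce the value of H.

5

B and C share exactly the 2 values {4, 6}; by pigeonhole those values go to them, so strike 4, 6 from A, D, E, F.
F and G share exactly the 2 values {1, 7}; by pigeonhole those values go to them, so strike 1, 7 from A, D, E, H.
D's domain is down to {2}, so D = 2. Eliminate 2 elsewhere: E, H.
That leaves E = 3. Strike 3 from H.
So H = 5.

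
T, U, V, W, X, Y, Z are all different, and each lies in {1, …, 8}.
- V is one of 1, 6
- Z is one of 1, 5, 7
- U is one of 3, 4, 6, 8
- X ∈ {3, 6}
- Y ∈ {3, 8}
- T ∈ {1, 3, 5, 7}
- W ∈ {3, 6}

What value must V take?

The 7 variables draw from only 7 values {1, 3, 4, 5, 6, 7, 8}, so each is used; only U can be 4, hence U = 4.
The 6 still-open variables draw from only 6 values {1, 3, 5, 6, 7, 8}, so each is used; only Y can be 8, hence Y = 8.
The 2 variables W and X are confined to {3, 6}, which locks those values in; drop them from T, V.
So V = 1.

1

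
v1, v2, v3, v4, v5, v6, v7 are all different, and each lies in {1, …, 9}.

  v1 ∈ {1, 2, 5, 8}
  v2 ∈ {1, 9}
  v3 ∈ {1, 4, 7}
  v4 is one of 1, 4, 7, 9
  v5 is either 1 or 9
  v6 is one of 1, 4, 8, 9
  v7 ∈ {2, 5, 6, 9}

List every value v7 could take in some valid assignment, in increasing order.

The 2 variables v2 and v5 are confined to {1, 9}, which locks those values in; drop them from v1, v3, v4, v6, v7.
v3 and v4 between them cover only {4, 7} — a naked pair. Remove those values from v6.
v6 must be 8 (only option left). Eliminate 8 elsewhere: v1.
No further eliminations apply; v7 can still be any of 2, 5, 6.

2, 5, 6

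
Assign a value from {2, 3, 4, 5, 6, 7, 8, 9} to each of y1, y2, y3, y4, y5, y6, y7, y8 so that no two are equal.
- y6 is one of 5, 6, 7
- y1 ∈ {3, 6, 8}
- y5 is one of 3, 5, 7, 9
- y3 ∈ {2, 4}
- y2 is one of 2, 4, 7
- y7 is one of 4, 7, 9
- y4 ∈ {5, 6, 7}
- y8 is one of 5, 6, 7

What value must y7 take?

9

The 8 variables draw from only 8 values {2, 3, 4, 5, 6, 7, 8, 9}, so each is used; only y1 can be 8, hence y1 = 8.
The 7 still-open variables draw from only 7 values {2, 3, 4, 5, 6, 7, 9}, so each is used; only y5 can be 3, hence y5 = 3.
The 6 still-open variables draw from only 6 values {2, 4, 5, 6, 7, 9}, so each is used; only y7 can be 9, hence y7 = 9.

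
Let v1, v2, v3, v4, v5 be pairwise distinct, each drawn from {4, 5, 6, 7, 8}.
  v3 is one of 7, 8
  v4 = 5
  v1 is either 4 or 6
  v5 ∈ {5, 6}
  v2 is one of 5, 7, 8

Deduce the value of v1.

v4's domain is down to {5}, so v4 = 5. Eliminate 5 elsewhere: v2, v5.
v5 must be 6 (only option left). Remove 6 from v1.
So v1 = 4.

4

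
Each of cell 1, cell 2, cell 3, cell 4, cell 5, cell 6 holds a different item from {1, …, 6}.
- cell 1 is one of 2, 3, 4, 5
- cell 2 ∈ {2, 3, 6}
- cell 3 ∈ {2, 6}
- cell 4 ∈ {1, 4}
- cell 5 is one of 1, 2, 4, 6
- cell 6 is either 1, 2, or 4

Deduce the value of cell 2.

3

Among the 6 variables, 5 fits only cell 1 (and all 6 values in {1, 2, 3, 4, 5, 6} must be used), so cell 1 = 5.
The 5 still-open variables draw from only 5 values {1, 2, 3, 4, 6}, so each is used; only cell 2 can be 3, hence cell 2 = 3.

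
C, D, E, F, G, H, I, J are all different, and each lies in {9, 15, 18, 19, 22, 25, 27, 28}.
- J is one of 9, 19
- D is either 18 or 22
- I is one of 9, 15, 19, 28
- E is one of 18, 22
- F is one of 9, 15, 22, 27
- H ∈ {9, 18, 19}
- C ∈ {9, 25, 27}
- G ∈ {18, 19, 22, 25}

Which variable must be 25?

Among the 8 variables, 28 fits only I (and all 8 values in {9, 15, 18, 19, 22, 25, 27, 28} must be used), so I = 28.
The 7 still-open variables draw from only 7 values {9, 15, 18, 19, 22, 25, 27}, so each is used; only F can be 15, hence F = 15.
The 6 still-open variables together cover exactly {9, 18, 19, 22, 25, 27} — 6 values for 6 variables — and 27 appears only in C's list, so C = 27.
The 5 still-open variables draw from only 5 values {9, 18, 19, 22, 25}, so each is used; only G can be 25, hence G = 25.

G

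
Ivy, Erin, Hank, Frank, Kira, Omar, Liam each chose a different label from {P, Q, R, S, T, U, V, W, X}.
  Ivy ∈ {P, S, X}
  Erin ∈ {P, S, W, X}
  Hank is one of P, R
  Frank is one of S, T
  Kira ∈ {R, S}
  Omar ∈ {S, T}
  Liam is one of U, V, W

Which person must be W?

Erin

The 2 variables Frank and Omar are confined to {S, T}, which locks those values in; drop them from Ivy, Erin, Kira.
Kira has just one choice, so Kira = R. So Hank can't be R.
That leaves Hank = P. Strike P from Ivy, Erin.
Ivy must be X (only option left). So Erin can't be X.
So W goes to Erin.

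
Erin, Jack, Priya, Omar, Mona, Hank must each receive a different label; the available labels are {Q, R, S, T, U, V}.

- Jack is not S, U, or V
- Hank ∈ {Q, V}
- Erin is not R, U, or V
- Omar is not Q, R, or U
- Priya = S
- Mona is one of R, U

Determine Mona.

Priya must be S (only option left). Strike S from Erin, Omar.
The 5 still-open variables draw from only 5 values {Q, R, T, U, V}, so each is used; only Mona can be U, hence Mona = U.

U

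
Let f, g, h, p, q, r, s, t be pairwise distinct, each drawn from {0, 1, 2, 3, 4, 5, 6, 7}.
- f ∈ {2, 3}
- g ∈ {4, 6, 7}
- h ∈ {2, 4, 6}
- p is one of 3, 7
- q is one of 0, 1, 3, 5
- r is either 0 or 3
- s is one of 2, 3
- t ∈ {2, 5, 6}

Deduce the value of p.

The 8 variables draw from only 8 values {0, 1, 2, 3, 4, 5, 6, 7}, so each is used; only q can be 1, hence q = 1.
The 7 still-open variables draw from only 7 values {0, 2, 3, 4, 5, 6, 7}, so each is used; only r can be 0, hence r = 0.
The 6 still-open variables together cover exactly {2, 3, 4, 5, 6, 7} — 6 values for 6 variables — and 5 appears only in t's list, so t = 5.
f and s between them cover only {2, 3} — a naked pair. Remove those values from h, p.
So p = 7.

7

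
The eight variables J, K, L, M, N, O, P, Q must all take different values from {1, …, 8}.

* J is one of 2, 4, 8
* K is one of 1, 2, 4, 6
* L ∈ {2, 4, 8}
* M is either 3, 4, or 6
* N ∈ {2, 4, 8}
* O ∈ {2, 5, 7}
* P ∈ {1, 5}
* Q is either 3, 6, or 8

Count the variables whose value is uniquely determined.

3

The 8 variables draw from only 8 values {1, 2, 3, 4, 5, 6, 7, 8}, so each is used; only O can be 7, hence O = 7.
The 7 still-open variables draw from only 7 values {1, 2, 3, 4, 5, 6, 8}, so each is used; only P can be 5, hence P = 5.
The 6 still-open variables together cover exactly {1, 2, 3, 4, 6, 8} — 6 values for 6 variables — and 1 appears only in K's list, so K = 1.
J, L, N between them cover only {2, 4, 8} — a naked triple. Remove those values from M, Q.
Determined: K=1, O=7, P=5. The other variables each still have more than one consistent value. That makes 3.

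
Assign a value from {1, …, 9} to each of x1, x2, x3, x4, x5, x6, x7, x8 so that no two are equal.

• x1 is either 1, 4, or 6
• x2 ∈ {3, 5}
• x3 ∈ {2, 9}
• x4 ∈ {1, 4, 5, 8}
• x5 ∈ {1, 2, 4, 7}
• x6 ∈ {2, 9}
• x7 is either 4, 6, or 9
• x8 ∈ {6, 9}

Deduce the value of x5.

x3 and x6 between them cover only {2, 9} — a naked pair. Remove those values from x5, x7, x8.
x8's domain is down to {6}, so x8 = 6. So x1, x7 can't be 6.
x7 has just one choice, so x7 = 4. Strike 4 from x1, x4, x5.
x1 has just one choice, so x1 = 1. Remove 1 from x4, x5.
So x5 = 7.

7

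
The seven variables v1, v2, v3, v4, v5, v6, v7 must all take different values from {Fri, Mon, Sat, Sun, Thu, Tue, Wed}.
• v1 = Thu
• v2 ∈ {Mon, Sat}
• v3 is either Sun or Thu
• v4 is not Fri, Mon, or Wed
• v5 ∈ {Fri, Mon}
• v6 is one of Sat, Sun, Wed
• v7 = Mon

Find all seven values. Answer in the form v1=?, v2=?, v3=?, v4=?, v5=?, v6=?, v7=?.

v1's domain is down to {Thu}, so v1 = Thu. So v3, v4 can't be Thu.
That leaves v3 = Sun. Remove Sun from v4, v6.
That leaves v7 = Mon. Eliminate Mon elsewhere: v2, v5.
v2's domain is down to {Sat}, so v2 = Sat. Remove Sat from v4, v6.
v4 must be Tue (only option left).
v5's domain is down to {Fri}, so v5 = Fri.
v6 must be Wed (only option left).

v1=Thu, v2=Sat, v3=Sun, v4=Tue, v5=Fri, v6=Wed, v7=Mon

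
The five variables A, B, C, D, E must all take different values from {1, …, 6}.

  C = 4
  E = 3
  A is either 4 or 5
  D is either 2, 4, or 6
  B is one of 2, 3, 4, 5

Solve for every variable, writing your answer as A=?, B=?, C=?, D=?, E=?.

C must be 4 (only option left). Remove 4 from A, B, D.
E has just one choice, so E = 3. Eliminate 3 elsewhere: B.
A's domain is down to {5}, so A = 5. Eliminate 5 elsewhere: B.
B has just one choice, so B = 2. Strike 2 from D.
That leaves D = 6.

A=5, B=2, C=4, D=6, E=3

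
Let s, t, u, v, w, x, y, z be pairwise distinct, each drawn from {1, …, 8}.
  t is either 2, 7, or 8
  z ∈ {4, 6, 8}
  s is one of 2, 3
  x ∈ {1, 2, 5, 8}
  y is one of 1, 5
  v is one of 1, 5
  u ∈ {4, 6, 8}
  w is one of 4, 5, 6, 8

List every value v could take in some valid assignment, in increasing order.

The 8 variables together cover exactly {1, 2, 3, 4, 5, 6, 7, 8} — 8 values for 8 variables — and 3 appears only in s's list, so s = 3.
The 7 still-open variables together cover exactly {1, 2, 4, 5, 6, 7, 8} — 7 values for 7 variables — and 7 appears only in t's list, so t = 7.
The 6 still-open variables together cover exactly {1, 2, 4, 5, 6, 8} — 6 values for 6 variables — and 2 appears only in x's list, so x = 2.
v and y between them cover only {1, 5} — a naked pair. Remove those values from w.
No further eliminations apply; v can still be any of 1, 5.

1, 5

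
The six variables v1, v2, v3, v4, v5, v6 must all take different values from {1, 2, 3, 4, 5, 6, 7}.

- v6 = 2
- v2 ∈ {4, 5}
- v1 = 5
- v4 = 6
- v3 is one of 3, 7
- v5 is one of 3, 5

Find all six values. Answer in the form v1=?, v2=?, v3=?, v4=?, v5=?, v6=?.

v1=5, v2=4, v3=7, v4=6, v5=3, v6=2

v1's domain is down to {5}, so v1 = 5. Strike 5 from v2, v5.
v2 must be 4 (only option left).
v4 has just one choice, so v4 = 6.
v5 must be 3 (only option left). Eliminate 3 elsewhere: v3.
v6 has just one choice, so v6 = 2.
v3's domain is down to {7}, so v3 = 7.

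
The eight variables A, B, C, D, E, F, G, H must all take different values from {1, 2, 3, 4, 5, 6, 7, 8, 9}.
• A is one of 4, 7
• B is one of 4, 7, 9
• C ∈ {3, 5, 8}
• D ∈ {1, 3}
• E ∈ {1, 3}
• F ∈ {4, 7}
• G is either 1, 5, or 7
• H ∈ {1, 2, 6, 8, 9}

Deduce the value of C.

8

A and F share exactly the 2 values {4, 7}; by pigeonhole those values go to them, so strike 4, 7 from B, G.
B's domain is down to {9}, so B = 9. Eliminate 9 elsewhere: H.
The 2 variables D and E are confined to {1, 3}, which locks those values in; drop them from C, G, H.
G's domain is down to {5}, so G = 5. Strike 5 from C.
So C = 8.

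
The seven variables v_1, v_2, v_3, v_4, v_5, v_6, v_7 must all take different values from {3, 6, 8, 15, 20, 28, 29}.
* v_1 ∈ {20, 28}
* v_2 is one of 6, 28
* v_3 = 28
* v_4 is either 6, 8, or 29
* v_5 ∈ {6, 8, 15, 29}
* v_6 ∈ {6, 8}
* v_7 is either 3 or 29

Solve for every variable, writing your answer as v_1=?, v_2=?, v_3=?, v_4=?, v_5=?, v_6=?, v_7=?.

v_1=20, v_2=6, v_3=28, v_4=29, v_5=15, v_6=8, v_7=3

v_3 has just one choice, so v_3 = 28. So v_1, v_2 can't be 28.
That leaves v_1 = 20.
That leaves v_2 = 6. Eliminate 6 elsewhere: v_4, v_5, v_6.
v_6 must be 8 (only option left). Remove 8 from v_4, v_5.
v_4's domain is down to {29}, so v_4 = 29. Eliminate 29 elsewhere: v_5, v_7.
v_5's domain is down to {15}, so v_5 = 15.
v_7's domain is down to {3}, so v_7 = 3.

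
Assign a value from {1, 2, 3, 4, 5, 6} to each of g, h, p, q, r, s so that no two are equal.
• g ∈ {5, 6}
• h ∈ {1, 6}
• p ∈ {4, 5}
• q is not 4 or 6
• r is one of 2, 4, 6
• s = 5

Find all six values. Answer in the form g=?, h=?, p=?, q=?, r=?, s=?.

s must be 5 (only option left). Eliminate 5 elsewhere: g, p, q.
g's domain is down to {6}, so g = 6. Strike 6 from h, r.
h's domain is down to {1}, so h = 1. So q can't be 1.
That leaves p = 4. Remove 4 from r.
r must be 2 (only option left). Remove 2 from q.
q has just one choice, so q = 3.

g=6, h=1, p=4, q=3, r=2, s=5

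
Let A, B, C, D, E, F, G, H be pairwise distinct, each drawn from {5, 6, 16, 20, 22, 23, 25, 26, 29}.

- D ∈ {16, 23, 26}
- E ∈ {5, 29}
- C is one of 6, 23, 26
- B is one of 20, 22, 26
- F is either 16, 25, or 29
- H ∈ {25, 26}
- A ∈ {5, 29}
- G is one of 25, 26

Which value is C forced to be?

A and E share exactly the 2 values {5, 29}; by pigeonhole those values go to them, so strike 5, 29 from F.
G and H share exactly the 2 values {25, 26}; by pigeonhole those values go to them, so strike 25, 26 from B, C, D, F.
F's domain is down to {16}, so F = 16. Eliminate 16 elsewhere: D.
D must be 23 (only option left). Remove 23 from C.
So C = 6.

6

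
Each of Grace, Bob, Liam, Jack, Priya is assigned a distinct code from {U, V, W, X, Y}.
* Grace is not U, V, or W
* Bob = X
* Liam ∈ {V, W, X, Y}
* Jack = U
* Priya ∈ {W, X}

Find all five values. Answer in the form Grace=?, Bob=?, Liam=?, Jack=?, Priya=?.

Grace=Y, Bob=X, Liam=V, Jack=U, Priya=W

Bob's domain is down to {X}, so Bob = X. Strike X from Grace, Liam, Priya.
That leaves Jack = U.
Priya's domain is down to {W}, so Priya = W. Strike W from Liam.
That leaves Grace = Y. Remove Y from Liam.
Liam has just one choice, so Liam = V.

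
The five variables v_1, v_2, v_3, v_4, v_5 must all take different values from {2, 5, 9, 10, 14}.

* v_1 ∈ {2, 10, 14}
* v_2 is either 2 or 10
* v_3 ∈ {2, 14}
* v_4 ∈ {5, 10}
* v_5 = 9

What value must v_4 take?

5

v_5 has just one choice, so v_5 = 9.
The 4 still-open variables together cover exactly {2, 5, 10, 14} — 4 values for 4 variables — and 5 appears only in v_4's list, so v_4 = 5.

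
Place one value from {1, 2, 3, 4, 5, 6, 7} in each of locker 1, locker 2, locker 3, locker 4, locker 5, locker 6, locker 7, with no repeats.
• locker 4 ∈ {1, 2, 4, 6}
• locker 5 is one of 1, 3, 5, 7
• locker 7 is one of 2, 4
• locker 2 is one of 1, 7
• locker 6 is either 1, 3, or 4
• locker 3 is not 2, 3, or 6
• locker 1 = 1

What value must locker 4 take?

locker 1 has just one choice, so locker 1 = 1. Strike 1 from locker 2, locker 3, locker 4, locker 5, locker 6.
That leaves locker 2 = 7. Eliminate 7 elsewhere: locker 3, locker 5.
The 5 still-open variables draw from only 5 values {2, 3, 4, 5, 6}, so each is used; only locker 4 can be 6, hence locker 4 = 6.

6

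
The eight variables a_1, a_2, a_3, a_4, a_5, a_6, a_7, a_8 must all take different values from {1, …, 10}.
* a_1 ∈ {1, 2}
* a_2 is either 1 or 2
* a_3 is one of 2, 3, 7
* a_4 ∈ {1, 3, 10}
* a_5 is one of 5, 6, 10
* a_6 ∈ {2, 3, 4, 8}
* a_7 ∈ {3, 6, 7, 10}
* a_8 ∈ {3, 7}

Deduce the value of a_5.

5

a_1 and a_2 share exactly the 2 values {1, 2}; by pigeonhole those values go to them, so strike 1, 2 from a_3, a_4, a_6.
a_3 and a_8 share exactly the 2 values {3, 7}; by pigeonhole those values go to them, so strike 3, 7 from a_4, a_6, a_7.
a_4 must be 10 (only option left). So a_5, a_7 can't be 10.
a_7 has just one choice, so a_7 = 6. Remove 6 from a_5.
So a_5 = 5.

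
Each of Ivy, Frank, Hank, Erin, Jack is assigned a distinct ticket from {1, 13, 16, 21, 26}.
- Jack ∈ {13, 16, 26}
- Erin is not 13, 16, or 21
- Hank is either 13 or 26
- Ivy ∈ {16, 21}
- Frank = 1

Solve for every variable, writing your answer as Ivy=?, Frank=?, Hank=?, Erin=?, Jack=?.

Frank must be 1 (only option left). Remove 1 from Erin.
Erin must be 26 (only option left). Remove 26 from Hank, Jack.
Hank must be 13 (only option left). Strike 13 from Jack.
Jack must be 16 (only option left). Eliminate 16 elsewhere: Ivy.
Ivy has just one choice, so Ivy = 21.

Ivy=21, Frank=1, Hank=13, Erin=26, Jack=16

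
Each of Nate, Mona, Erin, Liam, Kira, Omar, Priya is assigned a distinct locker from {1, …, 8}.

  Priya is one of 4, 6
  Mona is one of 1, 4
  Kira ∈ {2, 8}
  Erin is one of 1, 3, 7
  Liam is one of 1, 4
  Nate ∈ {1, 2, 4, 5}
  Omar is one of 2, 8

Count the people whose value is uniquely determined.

2

The 2 variables Mona and Liam are confined to {1, 4}, which locks those values in; drop them from Nate, Erin, Priya.
That leaves Priya = 6.
The 2 variables Kira and Omar are confined to {2, 8}, which locks those values in; drop them from Nate.
That leaves Nate = 5.
Determined: Nate=5, Priya=6. The other people each still have more than one consistent value. That makes 2.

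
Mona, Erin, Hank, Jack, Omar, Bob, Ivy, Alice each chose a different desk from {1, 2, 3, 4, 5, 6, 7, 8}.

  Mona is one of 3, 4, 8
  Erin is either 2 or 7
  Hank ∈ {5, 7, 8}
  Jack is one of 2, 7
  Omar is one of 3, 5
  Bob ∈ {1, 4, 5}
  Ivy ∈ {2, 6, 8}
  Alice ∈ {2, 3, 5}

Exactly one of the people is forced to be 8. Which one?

Hank

Among the 8 variables, 1 fits only Bob (and all 8 values in {1, 2, 3, 4, 5, 6, 7, 8} must be used), so Bob = 1.
Among the 7 still-open variables, 4 fits only Mona (and all 7 values in {2, 3, 4, 5, 6, 7, 8} must be used), so Mona = 4.
The 6 still-open variables together cover exactly {2, 3, 5, 6, 7, 8} — 6 values for 6 variables — and 6 appears only in Ivy's list, so Ivy = 6.
Among the 5 still-open variables, 8 fits only Hank (and all 5 values in {2, 3, 5, 7, 8} must be used), so Hank = 8.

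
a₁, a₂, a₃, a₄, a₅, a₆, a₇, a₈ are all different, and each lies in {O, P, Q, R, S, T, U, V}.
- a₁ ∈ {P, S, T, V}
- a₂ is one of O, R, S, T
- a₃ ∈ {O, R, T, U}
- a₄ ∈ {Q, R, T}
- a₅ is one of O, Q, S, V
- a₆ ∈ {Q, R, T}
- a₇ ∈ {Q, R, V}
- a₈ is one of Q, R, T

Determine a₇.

The 8 variables draw from only 8 values {O, P, Q, R, S, T, U, V}, so each is used; only a₁ can be P, hence a₁ = P.
Among the 7 still-open variables, U fits only a₃ (and all 7 values in {O, Q, R, S, T, U, V} must be used), so a₃ = U.
a₄, a₆, a₈ share exactly the 3 values {Q, R, T}; by pigeonhole those values go to them, so strike Q, R, T from a₂, a₅, a₇.
So a₇ = V.

V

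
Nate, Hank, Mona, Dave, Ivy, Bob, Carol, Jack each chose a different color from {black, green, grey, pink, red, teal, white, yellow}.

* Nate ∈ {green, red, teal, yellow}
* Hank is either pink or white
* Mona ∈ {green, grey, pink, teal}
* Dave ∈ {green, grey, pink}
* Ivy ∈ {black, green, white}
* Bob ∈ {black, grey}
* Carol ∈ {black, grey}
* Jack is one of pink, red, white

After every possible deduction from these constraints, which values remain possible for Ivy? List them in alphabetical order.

green, white

The 8 variables together cover exactly {black, green, grey, pink, red, teal, white, yellow} — 8 values for 8 variables — and yellow appears only in Nate's list, so Nate = yellow.
The 7 still-open variables draw from only 7 values {black, green, grey, pink, red, teal, white}, so each is used; only Jack can be red, hence Jack = red.
The 6 still-open variables together cover exactly {black, green, grey, pink, teal, white} — 6 values for 6 variables — and teal appears only in Mona's list, so Mona = teal.
Bob and Carol share exactly the 2 values {black, grey}; by pigeonhole those values go to them, so strike black, grey from Dave, Ivy.
No further eliminations apply; Ivy can still be any of green, white.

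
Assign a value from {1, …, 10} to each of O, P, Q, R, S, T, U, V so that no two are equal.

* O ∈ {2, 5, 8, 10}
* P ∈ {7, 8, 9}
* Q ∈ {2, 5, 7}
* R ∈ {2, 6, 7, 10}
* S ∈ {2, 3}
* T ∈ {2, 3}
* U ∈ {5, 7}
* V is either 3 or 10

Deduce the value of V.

The 8 variables draw from only 8 values {2, 3, 5, 6, 7, 8, 9, 10}, so each is used; only R can be 6, hence R = 6.
Among the 7 still-open variables, 9 fits only P (and all 7 values in {2, 3, 5, 7, 8, 9, 10} must be used), so P = 9.
Among the 6 still-open variables, 8 fits only O (and all 6 values in {2, 3, 5, 7, 8, 10} must be used), so O = 8.
The 5 still-open variables together cover exactly {2, 3, 5, 7, 10} — 5 values for 5 variables — and 10 appears only in V's list, so V = 10.

10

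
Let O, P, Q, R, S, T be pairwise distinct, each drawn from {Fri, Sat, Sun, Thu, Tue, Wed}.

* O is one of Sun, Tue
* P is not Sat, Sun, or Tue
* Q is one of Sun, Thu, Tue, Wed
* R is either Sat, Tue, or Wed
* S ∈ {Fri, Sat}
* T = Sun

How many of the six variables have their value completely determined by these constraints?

T's domain is down to {Sun}, so T = Sun. Remove Sun from O, Q.
That leaves O = Tue. Eliminate Tue elsewhere: Q, R.
Determined: O=Tue, T=Sun. The other variables each still have more than one consistent value. That makes 2.

2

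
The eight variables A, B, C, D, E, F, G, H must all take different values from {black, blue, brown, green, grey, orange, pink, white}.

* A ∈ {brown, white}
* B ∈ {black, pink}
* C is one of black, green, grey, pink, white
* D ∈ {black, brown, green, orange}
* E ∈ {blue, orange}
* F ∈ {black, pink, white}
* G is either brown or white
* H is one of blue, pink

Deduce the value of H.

The 8 variables together cover exactly {black, blue, brown, green, grey, orange, pink, white} — 8 values for 8 variables — and grey appears only in C's list, so C = grey.
The 7 still-open variables draw from only 7 values {black, blue, brown, green, orange, pink, white}, so each is used; only D can be green, hence D = green.
The 6 still-open variables draw from only 6 values {black, blue, brown, orange, pink, white}, so each is used; only E can be orange, hence E = orange.
The 5 still-open variables together cover exactly {black, blue, brown, pink, white} — 5 values for 5 variables — and blue appears only in H's list, so H = blue.

blue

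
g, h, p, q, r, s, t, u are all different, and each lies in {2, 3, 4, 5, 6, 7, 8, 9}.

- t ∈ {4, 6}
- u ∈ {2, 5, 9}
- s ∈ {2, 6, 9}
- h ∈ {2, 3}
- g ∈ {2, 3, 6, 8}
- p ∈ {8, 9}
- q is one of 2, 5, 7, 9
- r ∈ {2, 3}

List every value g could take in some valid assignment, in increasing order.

Among the 8 variables, 4 fits only t (and all 8 values in {2, 3, 4, 5, 6, 7, 8, 9} must be used), so t = 4.
The 7 still-open variables draw from only 7 values {2, 3, 5, 6, 7, 8, 9}, so each is used; only q can be 7, hence q = 7.
Among the 6 still-open variables, 5 fits only u (and all 6 values in {2, 3, 5, 6, 8, 9} must be used), so u = 5.
The 2 variables h and r are confined to {2, 3}, which locks those values in; drop them from g, s.
No further eliminations apply; g can still be any of 6, 8.

6, 8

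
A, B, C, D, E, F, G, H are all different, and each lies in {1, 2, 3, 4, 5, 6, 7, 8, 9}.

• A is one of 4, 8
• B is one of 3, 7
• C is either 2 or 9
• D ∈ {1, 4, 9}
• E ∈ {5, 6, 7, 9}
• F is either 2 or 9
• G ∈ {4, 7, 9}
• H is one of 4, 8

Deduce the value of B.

A and H share exactly the 2 values {4, 8}; by pigeonhole those values go to them, so strike 4, 8 from D, G.
C and F share exactly the 2 values {2, 9}; by pigeonhole those values go to them, so strike 2, 9 from D, E, G.
D's domain is down to {1}, so D = 1.
G must be 7 (only option left). Remove 7 from B, E.
So B = 3.

3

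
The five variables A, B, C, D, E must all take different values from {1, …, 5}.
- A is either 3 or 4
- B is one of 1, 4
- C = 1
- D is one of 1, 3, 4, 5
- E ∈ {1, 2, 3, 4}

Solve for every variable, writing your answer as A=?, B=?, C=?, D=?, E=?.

C has just one choice, so C = 1. Eliminate 1 elsewhere: B, D, E.
B must be 4 (only option left). So A, D, E can't be 4.
A has just one choice, so A = 3. So D, E can't be 3.
D has just one choice, so D = 5.
E must be 2 (only option left).

A=3, B=4, C=1, D=5, E=2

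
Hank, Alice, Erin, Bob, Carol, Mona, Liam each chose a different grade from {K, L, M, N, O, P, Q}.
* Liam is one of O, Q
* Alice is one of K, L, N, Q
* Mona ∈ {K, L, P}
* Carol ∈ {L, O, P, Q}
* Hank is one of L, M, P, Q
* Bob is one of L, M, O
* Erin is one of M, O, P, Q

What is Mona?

The 7 variables together cover exactly {K, L, M, N, O, P, Q} — 7 values for 7 variables — and N appears only in Alice's list, so Alice = N.
Among the 6 still-open variables, K fits only Mona (and all 6 values in {K, L, M, O, P, Q} must be used), so Mona = K.

K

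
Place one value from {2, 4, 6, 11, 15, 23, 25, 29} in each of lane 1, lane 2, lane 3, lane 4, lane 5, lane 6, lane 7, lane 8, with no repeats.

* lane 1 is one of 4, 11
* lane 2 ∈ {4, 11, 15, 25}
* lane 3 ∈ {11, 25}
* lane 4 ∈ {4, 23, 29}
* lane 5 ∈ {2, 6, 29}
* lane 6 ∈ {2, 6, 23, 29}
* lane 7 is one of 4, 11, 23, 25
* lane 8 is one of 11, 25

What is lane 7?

Among the 8 variables, 15 fits only lane 2 (and all 8 values in {2, 4, 6, 11, 15, 23, 25, 29} must be used), so lane 2 = 15.
The 2 variables lane 3 and lane 8 are confined to {11, 25}, which locks those values in; drop them from lane 1, lane 7.
That leaves lane 1 = 4. Strike 4 from lane 4, lane 7.
So lane 7 = 23.

23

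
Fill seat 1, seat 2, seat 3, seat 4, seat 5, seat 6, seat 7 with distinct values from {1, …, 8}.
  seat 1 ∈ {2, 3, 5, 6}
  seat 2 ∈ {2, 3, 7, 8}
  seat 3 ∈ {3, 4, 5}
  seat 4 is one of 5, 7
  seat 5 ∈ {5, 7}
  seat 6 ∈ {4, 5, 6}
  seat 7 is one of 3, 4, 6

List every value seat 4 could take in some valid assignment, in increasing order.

The 7 variables draw from only 7 values {2, 3, 4, 5, 6, 7, 8}, so each is used; only seat 2 can be 8, hence seat 2 = 8.
The 6 still-open variables together cover exactly {2, 3, 4, 5, 6, 7} — 6 values for 6 variables — and 2 appears only in seat 1's list, so seat 1 = 2.
The 2 variables seat 4 and seat 5 are confined to {5, 7}, which locks those values in; drop them from seat 3, seat 6.
No further eliminations apply; seat 4 can still be any of 5, 7.

5, 7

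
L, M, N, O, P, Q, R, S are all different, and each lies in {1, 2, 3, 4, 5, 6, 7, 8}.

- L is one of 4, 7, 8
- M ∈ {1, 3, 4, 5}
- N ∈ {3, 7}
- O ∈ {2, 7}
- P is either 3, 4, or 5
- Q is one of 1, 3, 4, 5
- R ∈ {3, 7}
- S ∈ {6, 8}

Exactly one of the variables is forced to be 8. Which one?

L

Among the 8 variables, 2 fits only O (and all 8 values in {1, 2, 3, 4, 5, 6, 7, 8} must be used), so O = 2.
Among the 7 still-open variables, 6 fits only S (and all 7 values in {1, 3, 4, 5, 6, 7, 8} must be used), so S = 6.
The 6 still-open variables together cover exactly {1, 3, 4, 5, 7, 8} — 6 values for 6 variables — and 8 appears only in L's list, so L = 8.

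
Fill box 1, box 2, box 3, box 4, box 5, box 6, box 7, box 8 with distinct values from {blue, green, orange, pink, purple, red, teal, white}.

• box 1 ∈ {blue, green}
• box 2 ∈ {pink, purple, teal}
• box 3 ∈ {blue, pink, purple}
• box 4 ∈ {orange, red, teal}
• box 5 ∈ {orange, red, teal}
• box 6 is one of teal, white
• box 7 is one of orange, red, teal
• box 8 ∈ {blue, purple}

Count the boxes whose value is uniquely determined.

2

The 8 variables draw from only 8 values {blue, green, orange, pink, purple, red, teal, white}, so each is used; only box 1 can be green, hence box 1 = green.
The 7 still-open variables together cover exactly {blue, orange, pink, purple, red, teal, white} — 7 values for 7 variables — and white appears only in box 6's list, so box 6 = white.
box 4, box 5, box 7 share exactly the 3 values {orange, red, teal}; by pigeonhole those values go to them, so strike orange, red, teal from box 2.
Determined: box 1=green, box 6=white. The other boxes each still have more than one consistent value. That makes 2.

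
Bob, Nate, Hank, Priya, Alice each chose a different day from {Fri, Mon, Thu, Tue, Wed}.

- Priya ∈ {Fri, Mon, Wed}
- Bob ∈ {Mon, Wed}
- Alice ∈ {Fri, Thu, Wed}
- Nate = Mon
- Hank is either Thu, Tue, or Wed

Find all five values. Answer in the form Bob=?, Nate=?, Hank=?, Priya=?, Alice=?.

Bob=Wed, Nate=Mon, Hank=Tue, Priya=Fri, Alice=Thu

Nate has just one choice, so Nate = Mon. Eliminate Mon elsewhere: Bob, Priya.
Bob must be Wed (only option left). Strike Wed from Hank, Priya, Alice.
Priya has just one choice, so Priya = Fri. So Alice can't be Fri.
Alice has just one choice, so Alice = Thu. Eliminate Thu elsewhere: Hank.
That leaves Hank = Tue.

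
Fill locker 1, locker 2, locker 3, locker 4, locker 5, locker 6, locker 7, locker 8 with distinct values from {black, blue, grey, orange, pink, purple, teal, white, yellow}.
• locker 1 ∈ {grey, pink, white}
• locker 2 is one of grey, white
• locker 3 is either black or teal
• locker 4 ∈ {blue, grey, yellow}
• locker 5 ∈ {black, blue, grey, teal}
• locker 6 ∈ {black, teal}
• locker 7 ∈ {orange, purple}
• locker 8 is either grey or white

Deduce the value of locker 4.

yellow

locker 2 and locker 8 share exactly the 2 values {grey, white}; by pigeonhole those values go to them, so strike grey, white from locker 1, locker 4, locker 5.
locker 1's domain is down to {pink}, so locker 1 = pink.
The 2 variables locker 3 and locker 6 are confined to {black, teal}, which locks those values in; drop them from locker 5.
locker 5's domain is down to {blue}, so locker 5 = blue. So locker 4 can't be blue.
So locker 4 = yellow.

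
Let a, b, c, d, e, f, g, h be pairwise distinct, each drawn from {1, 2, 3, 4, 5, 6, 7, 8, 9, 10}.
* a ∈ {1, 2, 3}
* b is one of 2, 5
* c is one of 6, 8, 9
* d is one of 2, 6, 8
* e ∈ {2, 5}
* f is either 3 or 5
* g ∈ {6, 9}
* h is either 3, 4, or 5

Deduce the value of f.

3

Among the 8 variables, 1 fits only a (and all 8 values in {1, 2, 3, 4, 5, 6, 8, 9} must be used), so a = 1.
Among the 7 still-open variables, 4 fits only h (and all 7 values in {2, 3, 4, 5, 6, 8, 9} must be used), so h = 4.
Among the 6 still-open variables, 3 fits only f (and all 6 values in {2, 3, 5, 6, 8, 9} must be used), so f = 3.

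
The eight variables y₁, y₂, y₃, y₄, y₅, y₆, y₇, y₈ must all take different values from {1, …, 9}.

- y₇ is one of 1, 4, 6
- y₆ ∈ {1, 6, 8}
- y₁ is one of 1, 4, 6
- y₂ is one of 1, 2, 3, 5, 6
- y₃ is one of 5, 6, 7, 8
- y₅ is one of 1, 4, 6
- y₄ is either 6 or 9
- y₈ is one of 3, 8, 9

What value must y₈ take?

y₁, y₅, y₇ between them cover only {1, 4, 6} — a naked triple. Remove those values from y₂, y₃, y₄, y₆.
That leaves y₄ = 9. Eliminate 9 elsewhere: y₈.
y₆ must be 8 (only option left). So y₃, y₈ can't be 8.
So y₈ = 3.

3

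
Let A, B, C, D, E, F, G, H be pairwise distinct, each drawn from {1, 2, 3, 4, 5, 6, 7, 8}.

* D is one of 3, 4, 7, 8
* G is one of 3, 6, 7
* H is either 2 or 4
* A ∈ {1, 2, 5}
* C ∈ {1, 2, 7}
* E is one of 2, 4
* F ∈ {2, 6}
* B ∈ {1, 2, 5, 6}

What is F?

The 8 variables together cover exactly {1, 2, 3, 4, 5, 6, 7, 8} — 8 values for 8 variables — and 8 appears only in D's list, so D = 8.
The 7 still-open variables draw from only 7 values {1, 2, 3, 4, 5, 6, 7}, so each is used; only G can be 3, hence G = 3.
The 6 still-open variables draw from only 6 values {1, 2, 4, 5, 6, 7}, so each is used; only C can be 7, hence C = 7.
The 2 variables E and H are confined to {2, 4}, which locks those values in; drop them from A, B, F.
So F = 6.

6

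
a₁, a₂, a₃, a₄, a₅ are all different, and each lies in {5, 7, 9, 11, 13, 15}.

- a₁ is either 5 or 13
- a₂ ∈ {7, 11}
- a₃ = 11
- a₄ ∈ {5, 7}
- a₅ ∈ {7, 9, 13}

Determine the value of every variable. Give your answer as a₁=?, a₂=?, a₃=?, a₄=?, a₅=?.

a₃ has just one choice, so a₃ = 11. Eliminate 11 elsewhere: a₂.
a₂ must be 7 (only option left). Strike 7 from a₄, a₅.
That leaves a₄ = 5. Eliminate 5 elsewhere: a₁.
a₁'s domain is down to {13}, so a₁ = 13. So a₅ can't be 13.
a₅'s domain is down to {9}, so a₅ = 9.

a₁=13, a₂=7, a₃=11, a₄=5, a₅=9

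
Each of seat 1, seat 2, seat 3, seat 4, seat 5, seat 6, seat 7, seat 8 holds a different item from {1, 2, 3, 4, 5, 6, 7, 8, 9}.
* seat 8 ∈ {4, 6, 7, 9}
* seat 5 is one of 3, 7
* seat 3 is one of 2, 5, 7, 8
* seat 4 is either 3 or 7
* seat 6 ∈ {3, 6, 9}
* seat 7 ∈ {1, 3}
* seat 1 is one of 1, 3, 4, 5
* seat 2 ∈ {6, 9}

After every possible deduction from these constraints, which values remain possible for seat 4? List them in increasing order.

The 2 variables seat 4 and seat 5 are confined to {3, 7}, which locks those values in; drop them from seat 1, seat 3, seat 6, seat 7, seat 8.
seat 7 must be 1 (only option left). So seat 1 can't be 1.
The 2 variables seat 2 and seat 6 are confined to {6, 9}, which locks those values in; drop them from seat 8.
seat 8 must be 4 (only option left). Eliminate 4 elsewhere: seat 1.
seat 1's domain is down to {5}, so seat 1 = 5. Remove 5 from seat 3.
No further eliminations apply; seat 4 can still be any of 3, 7.

3, 7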